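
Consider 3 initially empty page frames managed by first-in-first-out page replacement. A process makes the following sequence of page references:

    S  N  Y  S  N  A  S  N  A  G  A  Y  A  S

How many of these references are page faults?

10

S -> fault, frames [S]
N -> fault, frames [S, N]
Y -> fault, frames [S, N, Y]
S -> hit
N -> hit
A -> fault, evict S, frames [N, Y, A]
S -> fault, evict N, frames [Y, A, S]
N -> fault, evict Y, frames [A, S, N]
A -> hit
G -> fault, evict A, frames [S, N, G]
A -> fault, evict S, frames [N, G, A]
Y -> fault, evict N, frames [G, A, Y]
A -> hit
S -> fault, evict G, frames [A, Y, S]
Page faults: 10.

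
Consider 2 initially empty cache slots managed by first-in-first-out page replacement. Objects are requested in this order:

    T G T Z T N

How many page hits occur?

1

T -> fault, frames [T]
G -> fault, frames [T, G]
T -> hit
Z -> fault, evict T, frames [G, Z]
T -> fault, evict G, frames [Z, T]
N -> fault, evict Z, frames [T, N]
Hits: 1.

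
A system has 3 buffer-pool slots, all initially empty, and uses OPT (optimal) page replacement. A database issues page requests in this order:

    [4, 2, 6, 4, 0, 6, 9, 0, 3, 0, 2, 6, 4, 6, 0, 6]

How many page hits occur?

4 → miss, frames {4}
2 → miss, frames {4,2}
6 → miss, frames {4,2,6}
4 → hit
0 → miss, evict 4, frames {2,6,0}
6 → hit
9 → miss, evict 6, frames {2,0,9}
0 → hit
3 → miss, evict 9, frames {2,0,3}
0 → hit
2 → hit
6 → miss, evict 3, frames {2,0,6}
4 → miss, evict 2, frames {0,6,4}
6 → hit
0 → hit
6 → hit
Hits: 8.

8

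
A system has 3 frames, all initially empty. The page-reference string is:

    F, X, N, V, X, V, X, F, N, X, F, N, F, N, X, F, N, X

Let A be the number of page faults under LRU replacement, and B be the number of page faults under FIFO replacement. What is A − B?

-1

Under LRU: F F F F . . . F F . . . . . . . . . → 6 faults.
Under FIFO: F F F F . . . F . F . F . . . . . . → 7 faults.
A − B = 6 − 7 = -1.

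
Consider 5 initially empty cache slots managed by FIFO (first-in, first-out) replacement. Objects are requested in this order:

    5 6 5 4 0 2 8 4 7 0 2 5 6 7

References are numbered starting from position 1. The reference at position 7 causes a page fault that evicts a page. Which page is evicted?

5

pos 1: 5 → miss, frames (5)
pos 2: 6 → miss, frames (5 6)
pos 3: 5 → hit
pos 4: 4 → miss, frames (5 6 4)
pos 5: 0 → miss, frames (5 6 4 0)
pos 6: 2 → miss, frames (5 6 4 0 2)
pos 7: 8 → miss, evict 5, frames (6 4 0 2 8)
At position 7, page 5 is evicted.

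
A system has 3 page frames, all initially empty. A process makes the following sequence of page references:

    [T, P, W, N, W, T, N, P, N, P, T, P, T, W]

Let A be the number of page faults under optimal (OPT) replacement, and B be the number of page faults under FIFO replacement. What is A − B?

Under OPT: F F F F . . . F . . . . . F → 6 faults.
Under FIFO: F F F F . F . F . . . . . F → 7 faults.
A − B = 6 − 7 = -1.

-1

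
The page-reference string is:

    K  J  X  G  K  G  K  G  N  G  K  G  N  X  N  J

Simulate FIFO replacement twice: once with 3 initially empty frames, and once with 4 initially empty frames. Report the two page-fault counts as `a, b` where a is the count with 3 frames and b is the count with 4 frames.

3 frames: F F F F F . . . F . . . . F . F → 8 faults.
4 frames: F F F F . . . . F . F . . . . F → 7 faults.
7 < 8: adding a frame reduced faults, as is typical.

8, 7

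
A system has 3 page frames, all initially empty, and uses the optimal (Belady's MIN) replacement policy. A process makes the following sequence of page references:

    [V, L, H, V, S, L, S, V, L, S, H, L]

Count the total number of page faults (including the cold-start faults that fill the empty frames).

V -> fault, frames [V]
L -> fault, frames [V, L]
H -> fault, frames [V, L, H]
V -> hit
S -> fault, evict H, frames [V, L, S]
L -> hit
S -> hit
V -> hit
L -> hit
S -> hit
H -> fault, evict S, frames [V, L, H]
L -> hit
Page faults: 5.

5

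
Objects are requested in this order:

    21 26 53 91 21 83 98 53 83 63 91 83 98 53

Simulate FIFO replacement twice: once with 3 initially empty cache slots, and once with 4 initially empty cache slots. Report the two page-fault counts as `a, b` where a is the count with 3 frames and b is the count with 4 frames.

3 frames: F F F F F F F F . F F F F F → 13 faults.
4 frames: F F F F . F F . . F . . . F → 8 faults.
8 < 13: adding a frame reduced faults, as is typical.

13, 8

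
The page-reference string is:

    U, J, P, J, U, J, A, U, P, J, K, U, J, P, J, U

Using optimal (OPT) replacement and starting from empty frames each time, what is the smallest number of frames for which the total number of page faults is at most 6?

4

f=1: 16 faults
f=2: 11 faults
f=3: 7 faults
f=4: 5 faults
f=5: 5 faults
Smallest f with faults ≤ 6 is 4.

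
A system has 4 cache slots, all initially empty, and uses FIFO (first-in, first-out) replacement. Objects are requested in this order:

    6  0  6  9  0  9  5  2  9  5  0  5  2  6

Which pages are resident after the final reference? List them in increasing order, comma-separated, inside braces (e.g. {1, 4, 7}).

{2, 5, 6, 9}

6: fault, frames {6}
0: fault, frames {6,0}
6: hit
9: fault, frames {6,0,9}
0: hit
9: hit
5: fault, frames {6,0,9,5}
2: fault, evict 6, frames {0,9,5,2}
9: hit
5: hit
0: hit
5: hit
2: hit
6: fault, evict 0, frames {9,5,2,6}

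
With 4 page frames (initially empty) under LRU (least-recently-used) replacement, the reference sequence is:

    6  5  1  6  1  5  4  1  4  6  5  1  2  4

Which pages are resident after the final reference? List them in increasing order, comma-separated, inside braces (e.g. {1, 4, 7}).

{1, 2, 4, 5}

6: fault, frames {6}
5: fault, frames {6,5}
1: fault, frames {6,5,1}
6: hit
1: hit
5: hit
4: fault, frames {6,1,5,4}
1: hit
4: hit
6: hit
5: hit
1: hit
2: fault, evict 4, frames {6,5,1,2}
4: fault, evict 6, frames {5,1,2,4}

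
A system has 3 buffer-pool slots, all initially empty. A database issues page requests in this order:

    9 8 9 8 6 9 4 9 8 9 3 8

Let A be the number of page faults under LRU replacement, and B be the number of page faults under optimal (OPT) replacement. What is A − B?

Under LRU: F F . . F . F . F . F . → 6 faults.
Under OPT: F F . . F . F . . . F . → 5 faults.
A − B = 6 − 5 = 1.

1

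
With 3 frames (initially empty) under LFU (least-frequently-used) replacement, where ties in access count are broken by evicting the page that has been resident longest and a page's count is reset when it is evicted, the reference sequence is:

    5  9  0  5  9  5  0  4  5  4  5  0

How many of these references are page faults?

4

5 -> miss, frames (5)
9 -> miss, frames (5 9)
0 -> miss, frames (5 9 0)
5 -> hit
9 -> hit
5 -> hit
0 -> hit
4 -> miss, evict 9, frames (5 0 4)
5 -> hit
4 -> hit
5 -> hit
0 -> hit
Page faults: 4.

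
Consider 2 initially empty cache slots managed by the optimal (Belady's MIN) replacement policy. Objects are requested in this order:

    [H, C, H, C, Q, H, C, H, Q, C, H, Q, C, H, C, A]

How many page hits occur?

H: miss, frames {H}
C: miss, frames {H,C}
H: hit
C: hit
Q: miss, evict C, frames {H,Q}
H: hit
C: miss, evict Q, frames {H,C}
H: hit
Q: miss, evict H, frames {C,Q}
C: hit
H: miss, evict C, frames {Q,H}
Q: hit
C: miss, evict Q, frames {H,C}
H: hit
C: hit
A: miss, evict C, frames {H,A}
Hits: 8.

8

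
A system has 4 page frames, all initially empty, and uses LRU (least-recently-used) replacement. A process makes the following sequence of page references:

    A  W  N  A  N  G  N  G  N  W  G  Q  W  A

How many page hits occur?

A: miss, frames {A}
W: miss, frames {A,W}
N: miss, frames {A,W,N}
A: hit
N: hit
G: miss, frames {W,A,N,G}
N: hit
G: hit
N: hit
W: hit
G: hit
Q: miss, evict A, frames {N,W,G,Q}
W: hit
A: miss, evict N, frames {G,Q,W,A}
Hits: 8.

8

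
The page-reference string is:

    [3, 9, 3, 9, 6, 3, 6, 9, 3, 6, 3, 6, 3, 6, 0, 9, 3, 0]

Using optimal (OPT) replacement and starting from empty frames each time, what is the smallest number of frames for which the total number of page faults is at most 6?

f=1: 18 faults
f=2: 8 faults
f=3: 4 faults
f=4: 4 faults
Smallest f with faults ≤ 6 is 3.

3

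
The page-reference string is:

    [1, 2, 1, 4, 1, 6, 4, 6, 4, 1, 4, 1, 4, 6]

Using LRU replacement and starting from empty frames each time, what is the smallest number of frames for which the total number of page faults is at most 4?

3

f=1: 14 faults
f=2: 7 faults
f=3: 4 faults
f=4: 4 faults
Smallest f with faults ≤ 4 is 3.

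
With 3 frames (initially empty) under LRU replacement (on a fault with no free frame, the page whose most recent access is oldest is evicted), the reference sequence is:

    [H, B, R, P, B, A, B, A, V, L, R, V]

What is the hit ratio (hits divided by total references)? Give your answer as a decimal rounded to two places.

H → fault, frames [H]
B → fault, frames [H, B]
R → fault, frames [H, B, R]
P → fault, evict H, frames [B, R, P]
B → hit
A → fault, evict R, frames [P, B, A]
B → hit
A → hit
V → fault, evict P, frames [B, A, V]
L → fault, evict B, frames [A, V, L]
R → fault, evict A, frames [V, L, R]
V → hit
Hits: 4 of 12 references → 4/12 = 0.3333.

0.33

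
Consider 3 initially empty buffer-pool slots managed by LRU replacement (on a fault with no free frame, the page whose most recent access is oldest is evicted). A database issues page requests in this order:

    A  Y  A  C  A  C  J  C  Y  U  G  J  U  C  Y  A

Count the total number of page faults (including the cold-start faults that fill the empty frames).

11

A -> fault, frames [A]
Y -> fault, frames [A, Y]
A -> hit
C -> fault, frames [Y, A, C]
A -> hit
C -> hit
J -> fault, evict Y, frames [A, C, J]
C -> hit
Y -> fault, evict A, frames [J, C, Y]
U -> fault, evict J, frames [C, Y, U]
G -> fault, evict C, frames [Y, U, G]
J -> fault, evict Y, frames [U, G, J]
U -> hit
C -> fault, evict G, frames [J, U, C]
Y -> fault, evict J, frames [U, C, Y]
A -> fault, evict U, frames [C, Y, A]
Page faults: 11.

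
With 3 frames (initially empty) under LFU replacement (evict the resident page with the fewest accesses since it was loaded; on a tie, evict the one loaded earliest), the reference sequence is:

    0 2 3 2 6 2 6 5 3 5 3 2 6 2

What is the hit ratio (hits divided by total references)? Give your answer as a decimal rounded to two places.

0 → fault, frames (0)
2 → fault, frames (0 2)
3 → fault, frames (0 2 3)
2 → hit
6 → fault, evict 0, frames (2 3 6)
2 → hit
6 → hit
5 → fault, evict 3, frames (2 6 5)
3 → fault, evict 5, frames (2 6 3)
5 → fault, evict 3, frames (2 6 5)
3 → fault, evict 5, frames (2 6 3)
2 → hit
6 → hit
2 → hit
Hits: 6 of 14 references → 6/14 = 0.4286.

0.43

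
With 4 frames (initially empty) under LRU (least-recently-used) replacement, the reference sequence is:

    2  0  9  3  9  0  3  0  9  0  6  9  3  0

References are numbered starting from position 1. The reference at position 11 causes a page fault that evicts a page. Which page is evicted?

2

pos 1: 2 -> miss, frames [2]
pos 2: 0 -> miss, frames [2, 0]
pos 3: 9 -> miss, frames [2, 0, 9]
pos 4: 3 -> miss, frames [2, 0, 9, 3]
pos 5: 9 -> hit
pos 6: 0 -> hit
pos 7: 3 -> hit
pos 8: 0 -> hit
pos 9: 9 -> hit
pos 10: 0 -> hit
pos 11: 6 -> miss, evict 2, frames [3, 9, 0, 6]
At position 11, page 2 is evicted.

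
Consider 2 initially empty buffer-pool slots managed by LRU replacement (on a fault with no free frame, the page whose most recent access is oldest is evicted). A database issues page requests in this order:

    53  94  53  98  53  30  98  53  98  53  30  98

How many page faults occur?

53 -> fault, frames (53)
94 -> fault, frames (53 94)
53 -> hit
98 -> fault, evict 94, frames (53 98)
53 -> hit
30 -> fault, evict 98, frames (53 30)
98 -> fault, evict 53, frames (30 98)
53 -> fault, evict 30, frames (98 53)
98 -> hit
53 -> hit
30 -> fault, evict 98, frames (53 30)
98 -> fault, evict 53, frames (30 98)
Page faults: 8.

8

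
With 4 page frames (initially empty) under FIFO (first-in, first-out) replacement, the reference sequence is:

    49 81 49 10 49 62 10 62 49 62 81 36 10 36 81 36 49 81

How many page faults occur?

7

49 → miss, frames (49)
81 → miss, frames (49 81)
49 → hit
10 → miss, frames (49 81 10)
49 → hit
62 → miss, frames (49 81 10 62)
10 → hit
62 → hit
49 → hit
62 → hit
81 → hit
36 → miss, evict 49, frames (81 10 62 36)
10 → hit
36 → hit
81 → hit
36 → hit
49 → miss, evict 81, frames (10 62 36 49)
81 → miss, evict 10, frames (62 36 49 81)
Page faults: 7.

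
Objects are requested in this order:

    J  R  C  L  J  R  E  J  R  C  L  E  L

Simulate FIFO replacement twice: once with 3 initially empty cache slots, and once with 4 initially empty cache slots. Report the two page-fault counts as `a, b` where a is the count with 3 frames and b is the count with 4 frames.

3 frames: F F F F F F F . . F F . . → 9 faults.
4 frames: F F F F . . F F F F F F . → 10 faults.
10 > 9: adding a frame increased faults — Belady's anomaly.

9, 10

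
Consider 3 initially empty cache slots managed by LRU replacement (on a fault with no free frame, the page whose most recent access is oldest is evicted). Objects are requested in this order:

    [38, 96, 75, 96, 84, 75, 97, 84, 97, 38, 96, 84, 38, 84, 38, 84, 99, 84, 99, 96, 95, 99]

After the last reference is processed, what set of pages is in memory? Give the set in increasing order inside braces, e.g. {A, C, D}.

{95, 96, 99}

38: miss, frames [38]
96: miss, frames [38, 96]
75: miss, frames [38, 96, 75]
96: hit
84: miss, evict 38, frames [75, 96, 84]
75: hit
97: miss, evict 96, frames [84, 75, 97]
84: hit
97: hit
38: miss, evict 75, frames [84, 97, 38]
96: miss, evict 84, frames [97, 38, 96]
84: miss, evict 97, frames [38, 96, 84]
38: hit
84: hit
38: hit
84: hit
99: miss, evict 96, frames [38, 84, 99]
84: hit
99: hit
96: miss, evict 38, frames [84, 99, 96]
95: miss, evict 84, frames [99, 96, 95]
99: hit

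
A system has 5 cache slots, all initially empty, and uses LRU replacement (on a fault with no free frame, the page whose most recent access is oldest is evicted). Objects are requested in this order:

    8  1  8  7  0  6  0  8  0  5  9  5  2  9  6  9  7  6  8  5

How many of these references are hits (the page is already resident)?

8: miss, frames [8]
1: miss, frames [8, 1]
8: hit
7: miss, frames [1, 8, 7]
0: miss, frames [1, 8, 7, 0]
6: miss, frames [1, 8, 7, 0, 6]
0: hit
8: hit
0: hit
5: miss, evict 1, frames [7, 6, 8, 0, 5]
9: miss, evict 7, frames [6, 8, 0, 5, 9]
5: hit
2: miss, evict 6, frames [8, 0, 9, 5, 2]
9: hit
6: miss, evict 8, frames [0, 5, 2, 9, 6]
9: hit
7: miss, evict 0, frames [5, 2, 6, 9, 7]
6: hit
8: miss, evict 5, frames [2, 9, 7, 6, 8]
5: miss, evict 2, frames [9, 7, 6, 8, 5]
Hits: 8.

8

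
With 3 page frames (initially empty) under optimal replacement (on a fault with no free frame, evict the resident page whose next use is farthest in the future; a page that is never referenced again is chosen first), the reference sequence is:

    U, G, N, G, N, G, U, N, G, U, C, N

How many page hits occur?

8

U: fault, frames [U]
G: fault, frames [U, G]
N: fault, frames [U, G, N]
G: hit
N: hit
G: hit
U: hit
N: hit
G: hit
U: hit
C: fault, evict G, frames [U, N, C]
N: hit
Hits: 8.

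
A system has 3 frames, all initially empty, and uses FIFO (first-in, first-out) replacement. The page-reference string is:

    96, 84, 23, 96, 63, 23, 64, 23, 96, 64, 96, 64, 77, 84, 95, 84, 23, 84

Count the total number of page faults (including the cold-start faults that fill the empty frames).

96 → fault, frames {96}
84 → fault, frames {96,84}
23 → fault, frames {96,84,23}
96 → hit
63 → fault, evict 96, frames {84,23,63}
23 → hit
64 → fault, evict 84, frames {23,63,64}
23 → hit
96 → fault, evict 23, frames {63,64,96}
64 → hit
96 → hit
64 → hit
77 → fault, evict 63, frames {64,96,77}
84 → fault, evict 64, frames {96,77,84}
95 → fault, evict 96, frames {77,84,95}
84 → hit
23 → fault, evict 77, frames {84,95,23}
84 → hit
Page faults: 10.

10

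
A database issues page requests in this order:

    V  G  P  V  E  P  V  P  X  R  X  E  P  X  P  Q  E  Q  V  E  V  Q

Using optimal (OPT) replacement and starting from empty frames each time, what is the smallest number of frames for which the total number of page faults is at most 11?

3

f=1: 22 faults
f=2: 13 faults
f=3: 9 faults
f=4: 8 faults
f=5: 7 faults
f=6: 7 faults
f=7: 7 faults
Smallest f with faults ≤ 11 is 3.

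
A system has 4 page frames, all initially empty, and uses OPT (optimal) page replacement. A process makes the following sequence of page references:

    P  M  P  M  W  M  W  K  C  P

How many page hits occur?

5

P → miss, frames [P]
M → miss, frames [P, M]
P → hit
M → hit
W → miss, frames [P, M, W]
M → hit
W → hit
K → miss, frames [P, M, W, K]
C → miss, evict K, frames [P, M, W, C]
P → hit
Hits: 5.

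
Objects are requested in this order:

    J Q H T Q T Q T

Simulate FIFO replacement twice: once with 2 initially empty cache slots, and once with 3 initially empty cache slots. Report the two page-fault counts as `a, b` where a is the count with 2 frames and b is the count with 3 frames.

2 frames: F F F F F . . . → 5 faults.
3 frames: F F F F . . . . → 4 faults.
4 < 5: adding a frame reduced faults, as is typical.

5, 4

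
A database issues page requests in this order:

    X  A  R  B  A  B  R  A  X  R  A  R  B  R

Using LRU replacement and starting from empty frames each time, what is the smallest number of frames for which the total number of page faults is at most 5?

f=1: 14 faults
f=2: 11 faults
f=3: 6 faults
f=4: 4 faults
Smallest f with faults ≤ 5 is 4.

4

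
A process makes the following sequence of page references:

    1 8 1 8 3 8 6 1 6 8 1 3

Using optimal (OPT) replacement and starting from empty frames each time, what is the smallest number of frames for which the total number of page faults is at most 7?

2

f=1: 12 faults
f=2: 7 faults
f=3: 5 faults
f=4: 4 faults
Smallest f with faults ≤ 7 is 2.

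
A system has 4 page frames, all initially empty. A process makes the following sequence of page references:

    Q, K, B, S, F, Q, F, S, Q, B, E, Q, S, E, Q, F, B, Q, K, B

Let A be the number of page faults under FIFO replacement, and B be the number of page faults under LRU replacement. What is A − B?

-1

Under FIFO: F F F F F F . . . . F . . . . . F . F . → 9 faults.
Under LRU: F F F F F F . . . . F . . . . F F . F . → 10 faults.
A − B = 9 − 10 = -1.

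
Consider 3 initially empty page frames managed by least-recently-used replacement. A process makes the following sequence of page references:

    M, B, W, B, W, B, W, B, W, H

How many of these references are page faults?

4

M: miss, frames [M]
B: miss, frames [M, B]
W: miss, frames [M, B, W]
B: hit
W: hit
B: hit
W: hit
B: hit
W: hit
H: miss, evict M, frames [B, W, H]
Page faults: 4.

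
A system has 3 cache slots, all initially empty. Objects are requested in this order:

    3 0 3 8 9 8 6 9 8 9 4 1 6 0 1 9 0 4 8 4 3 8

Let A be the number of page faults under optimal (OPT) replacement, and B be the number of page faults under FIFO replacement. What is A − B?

-1

Under OPT: F F . F F . F . . . F F . F . . . F F . F . → 11 faults.
Under FIFO: F F . F F . F . . . F F . F . F . F F . F . → 12 faults.
A − B = 11 − 12 = -1.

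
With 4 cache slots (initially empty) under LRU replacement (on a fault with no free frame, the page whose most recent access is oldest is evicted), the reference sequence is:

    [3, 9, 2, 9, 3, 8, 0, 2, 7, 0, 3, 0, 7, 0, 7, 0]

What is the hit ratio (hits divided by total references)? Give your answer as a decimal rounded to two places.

0.50

3 -> fault, frames [3]
9 -> fault, frames [3, 9]
2 -> fault, frames [3, 9, 2]
9 -> hit
3 -> hit
8 -> fault, frames [2, 9, 3, 8]
0 -> fault, evict 2, frames [9, 3, 8, 0]
2 -> fault, evict 9, frames [3, 8, 0, 2]
7 -> fault, evict 3, frames [8, 0, 2, 7]
0 -> hit
3 -> fault, evict 8, frames [2, 7, 0, 3]
0 -> hit
7 -> hit
0 -> hit
7 -> hit
0 -> hit
Hits: 8 of 16 references → 8/16 = 0.5000.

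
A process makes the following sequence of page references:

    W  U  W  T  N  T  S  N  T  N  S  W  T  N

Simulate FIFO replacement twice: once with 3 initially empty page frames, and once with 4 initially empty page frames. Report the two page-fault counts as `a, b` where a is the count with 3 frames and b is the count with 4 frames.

8, 6

3 frames: F F . F F . F . . . . F F F → 8 faults.
4 frames: F F . F F . F . . . . F . . → 6 faults.
6 < 8: adding a frame reduced faults, as is typical.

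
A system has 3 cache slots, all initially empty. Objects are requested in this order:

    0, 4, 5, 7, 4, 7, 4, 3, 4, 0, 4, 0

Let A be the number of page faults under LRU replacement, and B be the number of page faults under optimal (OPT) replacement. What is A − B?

Under LRU: F F F F . . . F . F . . → 6 faults.
Under OPT: F F F F . . . F . . . . → 5 faults.
A − B = 6 − 5 = 1.

1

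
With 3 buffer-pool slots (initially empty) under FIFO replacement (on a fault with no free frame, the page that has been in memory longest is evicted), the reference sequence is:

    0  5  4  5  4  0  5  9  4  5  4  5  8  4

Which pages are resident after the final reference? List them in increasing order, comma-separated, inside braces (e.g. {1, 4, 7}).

0 -> fault, frames [0]
5 -> fault, frames [0, 5]
4 -> fault, frames [0, 5, 4]
5 -> hit
4 -> hit
0 -> hit
5 -> hit
9 -> fault, evict 0, frames [5, 4, 9]
4 -> hit
5 -> hit
4 -> hit
5 -> hit
8 -> fault, evict 5, frames [4, 9, 8]
4 -> hit

{4, 8, 9}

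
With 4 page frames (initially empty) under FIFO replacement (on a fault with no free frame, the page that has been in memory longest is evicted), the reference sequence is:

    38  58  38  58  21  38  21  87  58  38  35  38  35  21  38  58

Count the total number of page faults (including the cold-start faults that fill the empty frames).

7

38: miss, frames {38}
58: miss, frames {38,58}
38: hit
58: hit
21: miss, frames {38,58,21}
38: hit
21: hit
87: miss, frames {38,58,21,87}
58: hit
38: hit
35: miss, evict 38, frames {58,21,87,35}
38: miss, evict 58, frames {21,87,35,38}
35: hit
21: hit
38: hit
58: miss, evict 21, frames {87,35,38,58}
Page faults: 7.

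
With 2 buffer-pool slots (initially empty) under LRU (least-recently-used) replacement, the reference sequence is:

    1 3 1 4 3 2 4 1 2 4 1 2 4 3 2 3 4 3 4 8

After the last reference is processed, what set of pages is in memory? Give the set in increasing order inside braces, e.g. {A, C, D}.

1: fault, frames [1]
3: fault, frames [1, 3]
1: hit
4: fault, evict 3, frames [1, 4]
3: fault, evict 1, frames [4, 3]
2: fault, evict 4, frames [3, 2]
4: fault, evict 3, frames [2, 4]
1: fault, evict 2, frames [4, 1]
2: fault, evict 4, frames [1, 2]
4: fault, evict 1, frames [2, 4]
1: fault, evict 2, frames [4, 1]
2: fault, evict 4, frames [1, 2]
4: fault, evict 1, frames [2, 4]
3: fault, evict 2, frames [4, 3]
2: fault, evict 4, frames [3, 2]
3: hit
4: fault, evict 2, frames [3, 4]
3: hit
4: hit
8: fault, evict 3, frames [4, 8]

{4, 8}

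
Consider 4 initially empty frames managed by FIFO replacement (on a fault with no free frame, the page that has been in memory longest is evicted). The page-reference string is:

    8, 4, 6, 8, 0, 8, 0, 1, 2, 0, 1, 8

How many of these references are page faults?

8 → miss, frames (8)
4 → miss, frames (8 4)
6 → miss, frames (8 4 6)
8 → hit
0 → miss, frames (8 4 6 0)
8 → hit
0 → hit
1 → miss, evict 8, frames (4 6 0 1)
2 → miss, evict 4, frames (6 0 1 2)
0 → hit
1 → hit
8 → miss, evict 6, frames (0 1 2 8)
Page faults: 7.

7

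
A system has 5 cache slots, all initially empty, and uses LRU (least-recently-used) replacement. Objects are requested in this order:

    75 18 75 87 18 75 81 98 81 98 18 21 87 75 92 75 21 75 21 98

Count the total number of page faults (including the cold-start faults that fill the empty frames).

75 → fault, frames [75]
18 → fault, frames [75, 18]
75 → hit
87 → fault, frames [18, 75, 87]
18 → hit
75 → hit
81 → fault, frames [87, 18, 75, 81]
98 → fault, frames [87, 18, 75, 81, 98]
81 → hit
98 → hit
18 → hit
21 → fault, evict 87, frames [75, 81, 98, 18, 21]
87 → fault, evict 75, frames [81, 98, 18, 21, 87]
75 → fault, evict 81, frames [98, 18, 21, 87, 75]
92 → fault, evict 98, frames [18, 21, 87, 75, 92]
75 → hit
21 → hit
75 → hit
21 → hit
98 → fault, evict 18, frames [87, 92, 75, 21, 98]
Page faults: 10.

10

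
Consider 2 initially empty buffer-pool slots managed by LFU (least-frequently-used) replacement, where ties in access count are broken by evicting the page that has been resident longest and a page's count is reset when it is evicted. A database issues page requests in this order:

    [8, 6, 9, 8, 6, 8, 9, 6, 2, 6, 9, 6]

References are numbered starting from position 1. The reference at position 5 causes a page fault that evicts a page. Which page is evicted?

9

pos 1: 8 -> fault, frames (8)
pos 2: 6 -> fault, frames (8 6)
pos 3: 9 -> fault, evict 8, frames (6 9)
pos 4: 8 -> fault, evict 6, frames (9 8)
pos 5: 6 -> fault, evict 9, frames (8 6)
At position 5, page 9 is evicted.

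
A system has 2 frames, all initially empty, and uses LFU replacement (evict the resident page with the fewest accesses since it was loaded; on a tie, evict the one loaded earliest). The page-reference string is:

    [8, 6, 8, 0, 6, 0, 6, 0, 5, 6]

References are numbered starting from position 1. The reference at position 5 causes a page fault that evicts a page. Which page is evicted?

0

pos 1: 8: fault, frames (8)
pos 2: 6: fault, frames (8 6)
pos 3: 8: hit
pos 4: 0: fault, evict 6, frames (8 0)
pos 5: 6: fault, evict 0, frames (8 6)
At position 5, page 0 is evicted.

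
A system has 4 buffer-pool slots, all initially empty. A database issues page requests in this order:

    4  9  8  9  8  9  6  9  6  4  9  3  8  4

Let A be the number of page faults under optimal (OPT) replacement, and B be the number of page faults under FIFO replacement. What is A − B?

Under OPT: F F F . . . F . . . . F . . → 5 faults.
Under FIFO: F F F . . . F . . . . F . F → 6 faults.
A − B = 5 − 6 = -1.

-1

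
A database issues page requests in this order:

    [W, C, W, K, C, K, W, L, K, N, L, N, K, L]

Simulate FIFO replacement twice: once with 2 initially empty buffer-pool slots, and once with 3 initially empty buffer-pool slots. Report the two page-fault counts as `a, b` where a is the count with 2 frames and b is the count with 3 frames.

2 frames: F F . F . . F F F F F . F . → 9 faults.
3 frames: F F . F . . . F . F . . . . → 5 faults.
5 < 9: adding a frame reduced faults, as is typical.

9, 5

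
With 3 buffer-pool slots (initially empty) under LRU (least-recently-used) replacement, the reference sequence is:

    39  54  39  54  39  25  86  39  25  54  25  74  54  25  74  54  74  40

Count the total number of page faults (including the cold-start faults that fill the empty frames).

7

39 → fault, frames (39)
54 → fault, frames (39 54)
39 → hit
54 → hit
39 → hit
25 → fault, frames (54 39 25)
86 → fault, evict 54, frames (39 25 86)
39 → hit
25 → hit
54 → fault, evict 86, frames (39 25 54)
25 → hit
74 → fault, evict 39, frames (54 25 74)
54 → hit
25 → hit
74 → hit
54 → hit
74 → hit
40 → fault, evict 25, frames (54 74 40)
Page faults: 7.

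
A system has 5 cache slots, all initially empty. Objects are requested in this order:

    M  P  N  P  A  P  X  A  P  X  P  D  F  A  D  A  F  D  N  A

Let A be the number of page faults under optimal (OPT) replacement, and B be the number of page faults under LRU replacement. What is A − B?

Under OPT: F F F . F . F . . . . F F . . . . . . . → 7 faults.
Under LRU: F F F . F . F . . . . F F . . . . . F . → 8 faults.
A − B = 7 − 8 = -1.

-1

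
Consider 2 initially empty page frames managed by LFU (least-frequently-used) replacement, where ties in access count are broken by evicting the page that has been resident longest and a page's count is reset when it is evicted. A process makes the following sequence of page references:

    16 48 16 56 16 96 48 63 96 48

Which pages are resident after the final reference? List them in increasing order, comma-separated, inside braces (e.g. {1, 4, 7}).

16 → miss, frames [16]
48 → miss, frames [16, 48]
16 → hit
56 → miss, evict 48, frames [16, 56]
16 → hit
96 → miss, evict 56, frames [16, 96]
48 → miss, evict 96, frames [16, 48]
63 → miss, evict 48, frames [16, 63]
96 → miss, evict 63, frames [16, 96]
48 → miss, evict 96, frames [16, 48]

{16, 48}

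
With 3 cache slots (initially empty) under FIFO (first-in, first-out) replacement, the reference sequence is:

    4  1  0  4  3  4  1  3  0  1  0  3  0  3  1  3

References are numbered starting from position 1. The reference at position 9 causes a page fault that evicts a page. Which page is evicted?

3

pos 1: 4 -> fault, frames [4]
pos 2: 1 -> fault, frames [4, 1]
pos 3: 0 -> fault, frames [4, 1, 0]
pos 4: 4 -> hit
pos 5: 3 -> fault, evict 4, frames [1, 0, 3]
pos 6: 4 -> fault, evict 1, frames [0, 3, 4]
pos 7: 1 -> fault, evict 0, frames [3, 4, 1]
pos 8: 3 -> hit
pos 9: 0 -> fault, evict 3, frames [4, 1, 0]
At position 9, page 3 is evicted.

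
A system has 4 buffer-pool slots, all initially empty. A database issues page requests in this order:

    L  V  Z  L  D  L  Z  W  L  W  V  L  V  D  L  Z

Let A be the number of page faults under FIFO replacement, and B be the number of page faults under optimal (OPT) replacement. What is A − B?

2

Under FIFO: F F F . F . . F F . F . . . . F → 8 faults.
Under OPT: F F F . F . . F . . . . . . . F → 6 faults.
A − B = 8 − 6 = 2.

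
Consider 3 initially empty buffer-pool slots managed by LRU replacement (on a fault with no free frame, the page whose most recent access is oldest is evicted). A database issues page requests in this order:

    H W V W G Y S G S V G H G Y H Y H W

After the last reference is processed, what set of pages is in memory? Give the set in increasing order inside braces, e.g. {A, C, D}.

{H, W, Y}

H → miss, frames (H)
W → miss, frames (H W)
V → miss, frames (H W V)
W → hit
G → miss, evict H, frames (V W G)
Y → miss, evict V, frames (W G Y)
S → miss, evict W, frames (G Y S)
G → hit
S → hit
V → miss, evict Y, frames (G S V)
G → hit
H → miss, evict S, frames (V G H)
G → hit
Y → miss, evict V, frames (H G Y)
H → hit
Y → hit
H → hit
W → miss, evict G, frames (Y H W)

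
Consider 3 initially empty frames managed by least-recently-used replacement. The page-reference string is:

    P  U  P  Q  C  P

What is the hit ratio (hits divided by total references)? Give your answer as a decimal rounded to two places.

0.33

P → miss, frames (P)
U → miss, frames (P U)
P → hit
Q → miss, frames (U P Q)
C → miss, evict U, frames (P Q C)
P → hit
Hits: 2 of 6 references → 2/6 = 0.3333.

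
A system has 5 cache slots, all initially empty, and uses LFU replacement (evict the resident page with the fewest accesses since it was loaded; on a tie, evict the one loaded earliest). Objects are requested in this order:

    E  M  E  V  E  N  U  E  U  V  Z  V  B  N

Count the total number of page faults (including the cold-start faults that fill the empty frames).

8

E → fault, frames [E]
M → fault, frames [E, M]
E → hit
V → fault, frames [E, M, V]
E → hit
N → fault, frames [E, M, V, N]
U → fault, frames [E, M, V, N, U]
E → hit
U → hit
V → hit
Z → fault, evict M, frames [E, V, N, U, Z]
V → hit
B → fault, evict N, frames [E, V, U, Z, B]
N → fault, evict Z, frames [E, V, U, B, N]
Page faults: 8.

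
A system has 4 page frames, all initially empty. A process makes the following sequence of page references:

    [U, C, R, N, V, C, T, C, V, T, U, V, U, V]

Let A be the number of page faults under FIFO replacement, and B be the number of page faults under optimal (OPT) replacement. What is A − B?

2

Under FIFO: F F F F F . F F . . F . . . → 8 faults.
Under OPT: F F F F F . F . . . . . . . → 6 faults.
A − B = 8 − 6 = 2.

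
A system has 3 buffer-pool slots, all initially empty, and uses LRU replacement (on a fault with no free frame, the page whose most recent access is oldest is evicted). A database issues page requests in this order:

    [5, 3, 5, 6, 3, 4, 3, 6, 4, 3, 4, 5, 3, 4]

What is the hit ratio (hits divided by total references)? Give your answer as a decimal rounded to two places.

0.64

5 -> miss, frames {5}
3 -> miss, frames {5,3}
5 -> hit
6 -> miss, frames {3,5,6}
3 -> hit
4 -> miss, evict 5, frames {6,3,4}
3 -> hit
6 -> hit
4 -> hit
3 -> hit
4 -> hit
5 -> miss, evict 6, frames {3,4,5}
3 -> hit
4 -> hit
Hits: 9 of 14 references → 9/14 = 0.6429.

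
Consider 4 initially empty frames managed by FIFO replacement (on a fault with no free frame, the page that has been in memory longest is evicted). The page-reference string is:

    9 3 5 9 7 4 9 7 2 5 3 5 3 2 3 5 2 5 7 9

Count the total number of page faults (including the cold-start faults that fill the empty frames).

11

9 → fault, frames [9]
3 → fault, frames [9, 3]
5 → fault, frames [9, 3, 5]
9 → hit
7 → fault, frames [9, 3, 5, 7]
4 → fault, evict 9, frames [3, 5, 7, 4]
9 → fault, evict 3, frames [5, 7, 4, 9]
7 → hit
2 → fault, evict 5, frames [7, 4, 9, 2]
5 → fault, evict 7, frames [4, 9, 2, 5]
3 → fault, evict 4, frames [9, 2, 5, 3]
5 → hit
3 → hit
2 → hit
3 → hit
5 → hit
2 → hit
5 → hit
7 → fault, evict 9, frames [2, 5, 3, 7]
9 → fault, evict 2, frames [5, 3, 7, 9]
Page faults: 11.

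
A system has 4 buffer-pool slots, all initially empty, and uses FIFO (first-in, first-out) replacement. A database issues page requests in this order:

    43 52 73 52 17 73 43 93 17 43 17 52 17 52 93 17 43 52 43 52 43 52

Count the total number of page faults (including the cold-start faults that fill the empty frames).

43: miss, frames [43]
52: miss, frames [43, 52]
73: miss, frames [43, 52, 73]
52: hit
17: miss, frames [43, 52, 73, 17]
73: hit
43: hit
93: miss, evict 43, frames [52, 73, 17, 93]
17: hit
43: miss, evict 52, frames [73, 17, 93, 43]
17: hit
52: miss, evict 73, frames [17, 93, 43, 52]
17: hit
52: hit
93: hit
17: hit
43: hit
52: hit
43: hit
52: hit
43: hit
52: hit
Page faults: 7.

7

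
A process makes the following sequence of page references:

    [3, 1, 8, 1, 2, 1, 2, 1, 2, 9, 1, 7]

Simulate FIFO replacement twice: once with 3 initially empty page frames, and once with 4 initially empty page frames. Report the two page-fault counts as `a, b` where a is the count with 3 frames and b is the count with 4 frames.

3 frames: F F F . F . . . . F F F → 7 faults.
4 frames: F F F . F . . . . F . F → 6 faults.
6 < 7: adding a frame reduced faults, as is typical.

7, 6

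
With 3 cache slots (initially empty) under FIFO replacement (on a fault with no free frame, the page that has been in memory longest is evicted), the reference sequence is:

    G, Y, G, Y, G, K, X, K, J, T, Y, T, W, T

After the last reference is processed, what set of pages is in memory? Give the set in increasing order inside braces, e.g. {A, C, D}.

{T, W, Y}

G -> fault, frames (G)
Y -> fault, frames (G Y)
G -> hit
Y -> hit
G -> hit
K -> fault, frames (G Y K)
X -> fault, evict G, frames (Y K X)
K -> hit
J -> fault, evict Y, frames (K X J)
T -> fault, evict K, frames (X J T)
Y -> fault, evict X, frames (J T Y)
T -> hit
W -> fault, evict J, frames (T Y W)
T -> hit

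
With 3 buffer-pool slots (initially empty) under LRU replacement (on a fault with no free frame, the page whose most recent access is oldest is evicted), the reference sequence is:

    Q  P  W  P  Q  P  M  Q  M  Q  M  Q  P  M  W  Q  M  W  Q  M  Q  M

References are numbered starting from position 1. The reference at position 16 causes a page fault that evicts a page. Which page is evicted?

P

pos 1: Q -> fault, frames (Q)
pos 2: P -> fault, frames (Q P)
pos 3: W -> fault, frames (Q P W)
pos 4: P -> hit
pos 5: Q -> hit
pos 6: P -> hit
pos 7: M -> fault, evict W, frames (Q P M)
pos 8: Q -> hit
pos 9: M -> hit
pos 10: Q -> hit
pos 11: M -> hit
pos 12: Q -> hit
pos 13: P -> hit
pos 14: M -> hit
pos 15: W -> fault, evict Q, frames (P M W)
pos 16: Q -> fault, evict P, frames (M W Q)
At position 16, page P is evicted.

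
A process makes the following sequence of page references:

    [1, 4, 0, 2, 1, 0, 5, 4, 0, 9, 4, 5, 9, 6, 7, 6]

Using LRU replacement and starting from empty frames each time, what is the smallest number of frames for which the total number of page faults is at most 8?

f=1: 16 faults
f=2: 15 faults
f=3: 11 faults
f=4: 9 faults
f=5: 8 faults
f=6: 8 faults
f=7: 8 faults
f=8: 8 faults
Smallest f with faults ≤ 8 is 5.

5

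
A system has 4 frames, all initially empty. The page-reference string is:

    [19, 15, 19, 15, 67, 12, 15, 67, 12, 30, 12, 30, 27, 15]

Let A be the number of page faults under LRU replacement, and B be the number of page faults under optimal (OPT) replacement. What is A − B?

1

Under LRU: F F . . F F . . . F . . F F → 7 faults.
Under OPT: F F . . F F . . . F . . F . → 6 faults.
A − B = 7 − 6 = 1.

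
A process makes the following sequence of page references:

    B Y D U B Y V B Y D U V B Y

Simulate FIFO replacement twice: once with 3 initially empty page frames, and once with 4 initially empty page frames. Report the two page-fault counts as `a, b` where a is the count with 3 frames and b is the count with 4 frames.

11, 12

3 frames: F F F F F F F . . F F . F F → 11 faults.
4 frames: F F F F . . F F F F F F F F → 12 faults.
12 > 11: adding a frame increased faults — Belady's anomaly.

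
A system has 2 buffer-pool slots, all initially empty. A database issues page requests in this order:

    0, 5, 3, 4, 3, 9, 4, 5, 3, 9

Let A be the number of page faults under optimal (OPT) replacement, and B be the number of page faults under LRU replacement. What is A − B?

-2

Under OPT: F F F F . F . F F . → 7 faults.
Under LRU: F F F F . F F F F F → 9 faults.
A − B = 7 − 9 = -2.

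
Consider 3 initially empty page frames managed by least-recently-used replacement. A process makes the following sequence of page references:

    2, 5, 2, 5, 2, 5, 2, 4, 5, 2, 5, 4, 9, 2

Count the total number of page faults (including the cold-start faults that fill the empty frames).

5

2 -> miss, frames (2)
5 -> miss, frames (2 5)
2 -> hit
5 -> hit
2 -> hit
5 -> hit
2 -> hit
4 -> miss, frames (5 2 4)
5 -> hit
2 -> hit
5 -> hit
4 -> hit
9 -> miss, evict 2, frames (5 4 9)
2 -> miss, evict 5, frames (4 9 2)
Page faults: 5.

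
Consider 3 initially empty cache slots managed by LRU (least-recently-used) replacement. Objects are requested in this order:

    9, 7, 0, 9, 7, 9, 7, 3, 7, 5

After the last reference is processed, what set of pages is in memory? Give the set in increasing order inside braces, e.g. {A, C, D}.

9: fault, frames (9)
7: fault, frames (9 7)
0: fault, frames (9 7 0)
9: hit
7: hit
9: hit
7: hit
3: fault, evict 0, frames (9 7 3)
7: hit
5: fault, evict 9, frames (3 7 5)

{3, 5, 7}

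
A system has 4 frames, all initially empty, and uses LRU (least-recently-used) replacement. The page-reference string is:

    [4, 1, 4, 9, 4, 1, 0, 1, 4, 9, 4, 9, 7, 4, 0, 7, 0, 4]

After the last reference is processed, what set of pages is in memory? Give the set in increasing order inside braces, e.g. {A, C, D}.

4 -> miss, frames {4}
1 -> miss, frames {4,1}
4 -> hit
9 -> miss, frames {1,4,9}
4 -> hit
1 -> hit
0 -> miss, frames {9,4,1,0}
1 -> hit
4 -> hit
9 -> hit
4 -> hit
9 -> hit
7 -> miss, evict 0, frames {1,4,9,7}
4 -> hit
0 -> miss, evict 1, frames {9,7,4,0}
7 -> hit
0 -> hit
4 -> hit

{0, 4, 7, 9}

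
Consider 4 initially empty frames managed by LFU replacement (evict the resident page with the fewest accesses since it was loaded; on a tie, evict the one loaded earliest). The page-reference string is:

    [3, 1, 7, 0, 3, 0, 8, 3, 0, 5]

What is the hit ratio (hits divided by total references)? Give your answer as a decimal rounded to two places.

0.40

3 → fault, frames {3}
1 → fault, frames {3,1}
7 → fault, frames {3,1,7}
0 → fault, frames {3,1,7,0}
3 → hit
0 → hit
8 → fault, evict 1, frames {3,7,0,8}
3 → hit
0 → hit
5 → fault, evict 7, frames {3,0,8,5}
Hits: 4 of 10 references → 4/10 = 0.4000.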